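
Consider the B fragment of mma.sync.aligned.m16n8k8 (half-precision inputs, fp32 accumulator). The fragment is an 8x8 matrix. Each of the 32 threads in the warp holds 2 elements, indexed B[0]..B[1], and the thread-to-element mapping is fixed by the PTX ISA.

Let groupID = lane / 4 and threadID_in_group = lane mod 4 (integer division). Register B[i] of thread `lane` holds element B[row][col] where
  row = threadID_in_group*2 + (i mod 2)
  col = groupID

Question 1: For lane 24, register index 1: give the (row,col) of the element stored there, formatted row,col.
1,6

24: grp=6,tig=0
[1] (0*2+1,6) = (1,6)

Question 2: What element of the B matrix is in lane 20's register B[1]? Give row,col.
lane 20->20/4=5, 20 mod 4=0
i=1  r:2·0+1->1  c:5

1,5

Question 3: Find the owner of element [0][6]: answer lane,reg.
c: 6->gid=6  r: 0->tid=0,i&1=0
L=6*4+0=24  i=0=0

24,0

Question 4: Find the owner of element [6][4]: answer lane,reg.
c=4→G=4  r=6→T=3,p=0
L=4*4+3=19  i=0=0

19,0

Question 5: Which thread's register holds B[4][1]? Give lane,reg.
c=1->g=1  r=4->t=2,b0=0
L=1*4+2=6  i=0=0

6,0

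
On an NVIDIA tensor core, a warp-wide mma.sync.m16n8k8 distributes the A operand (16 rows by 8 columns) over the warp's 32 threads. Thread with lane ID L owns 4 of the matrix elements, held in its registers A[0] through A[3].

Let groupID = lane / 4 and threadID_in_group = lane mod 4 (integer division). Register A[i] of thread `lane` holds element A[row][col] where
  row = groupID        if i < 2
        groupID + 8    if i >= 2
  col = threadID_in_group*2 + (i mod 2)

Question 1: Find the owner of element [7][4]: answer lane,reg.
r=7→G=7,rhi=0  c=4→T=2,p=0
L=7*4+2=30  i=0*2+0=0

30,0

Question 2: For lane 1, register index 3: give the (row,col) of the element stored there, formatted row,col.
8,3

1: gr=0,th=1
[3] (0+8,1*2+1) = (8,3)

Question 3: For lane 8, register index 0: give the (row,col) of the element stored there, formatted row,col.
8: gr=2,th=0
[0] (2+0,0*2+0) = (2,0)

2,0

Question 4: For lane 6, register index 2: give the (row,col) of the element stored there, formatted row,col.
6: G=1,T=2
[2] (1+8,2*2+0) = (9,4)

9,4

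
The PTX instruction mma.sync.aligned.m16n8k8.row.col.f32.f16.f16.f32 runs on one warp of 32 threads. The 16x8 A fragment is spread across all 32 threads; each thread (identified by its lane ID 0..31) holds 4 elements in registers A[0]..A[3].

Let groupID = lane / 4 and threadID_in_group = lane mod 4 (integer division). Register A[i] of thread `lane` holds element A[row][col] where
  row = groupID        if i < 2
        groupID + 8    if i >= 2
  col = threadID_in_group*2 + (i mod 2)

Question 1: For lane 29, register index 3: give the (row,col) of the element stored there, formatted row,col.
15,3

29: grp=7,tig=1
[3] (7+8,1*2+1) = (15,3)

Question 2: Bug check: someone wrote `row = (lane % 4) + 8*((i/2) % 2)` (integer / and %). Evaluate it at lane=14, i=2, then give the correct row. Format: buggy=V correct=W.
buggy=10 correct=11

`(lane % 4) + 8*((i/2) % 2)`[14,2]->10
L=14->g=14>>2=3, t=14&3=2
[2]->row 3+8=11  col 2·2+0=4
row: 10 vs 11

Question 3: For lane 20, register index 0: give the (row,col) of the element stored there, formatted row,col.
5,0

20: g=5,t=0
[0] (5+0,0*2+0) = (5,0)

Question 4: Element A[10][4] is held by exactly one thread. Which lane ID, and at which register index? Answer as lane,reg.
r:10=>grp=2,rB=1  c:4=>tig=2,lo=0
L=2*4+2=10  i=1*2+0=2

10,2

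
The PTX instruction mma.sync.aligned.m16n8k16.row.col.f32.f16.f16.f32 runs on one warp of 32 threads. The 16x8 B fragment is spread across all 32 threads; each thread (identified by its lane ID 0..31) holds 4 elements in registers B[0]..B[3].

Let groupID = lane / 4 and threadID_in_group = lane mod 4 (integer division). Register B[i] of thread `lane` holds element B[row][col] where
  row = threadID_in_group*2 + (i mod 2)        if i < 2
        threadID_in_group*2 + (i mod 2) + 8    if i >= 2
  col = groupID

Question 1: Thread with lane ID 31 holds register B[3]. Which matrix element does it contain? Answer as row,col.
15,7

lane 31⇒31/4=7, 31 mod 4=3
i=3  r:2·3+1+8⇒15  c:7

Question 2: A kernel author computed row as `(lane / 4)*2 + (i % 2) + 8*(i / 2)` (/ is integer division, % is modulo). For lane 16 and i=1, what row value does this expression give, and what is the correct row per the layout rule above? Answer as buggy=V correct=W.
buggy=9 correct=1

`(lane / 4)*2 + (i % 2) + 8*(i / 2)`[16,1]->9
16: gid=4,tid=0
[1] (0*2+1+0,4) = (1,4)
row: 9 vs 1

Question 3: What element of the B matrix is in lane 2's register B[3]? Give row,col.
L=2->g=2>>2=0, t=2&3=2
[3]->row 2·2+1+8=13  col g=0

13,0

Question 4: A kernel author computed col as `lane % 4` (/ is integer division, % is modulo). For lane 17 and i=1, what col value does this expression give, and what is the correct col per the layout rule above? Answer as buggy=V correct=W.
`lane % 4`[17,1]->1
L=17->gid=17>>2=4, tid=17&3=1
[1]->row 1·2+1+0=3  col gid=4
col: 1 vs 4

buggy=1 correct=4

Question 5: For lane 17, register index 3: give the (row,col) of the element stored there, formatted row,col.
lane 17: gid=4 (17/4), tid=1 (17%4)
i=3: r=1*2+1+8=11, c=gid=4

11,4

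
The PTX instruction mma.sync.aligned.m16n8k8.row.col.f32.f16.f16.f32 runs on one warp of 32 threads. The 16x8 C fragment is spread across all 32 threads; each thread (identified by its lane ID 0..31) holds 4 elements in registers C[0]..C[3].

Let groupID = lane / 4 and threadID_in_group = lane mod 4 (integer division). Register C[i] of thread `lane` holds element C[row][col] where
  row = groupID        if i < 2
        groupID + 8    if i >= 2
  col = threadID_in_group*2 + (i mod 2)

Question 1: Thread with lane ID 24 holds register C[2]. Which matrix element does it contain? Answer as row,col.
L=24->g=24>>2=6, t=24&3=0
[2]->row 6+8=14  col 0·2+0=0

14,0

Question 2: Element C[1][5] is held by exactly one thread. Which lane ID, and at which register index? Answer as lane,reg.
6,1

r: 1->gid=1,r8=0  c: 5->tid=2,i&1=1
L=1*4+2=6  i=0*2+1=1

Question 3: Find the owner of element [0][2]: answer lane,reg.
r: 0->gid=0,r8=0  c: 2->tid=1,i&1=0
L=0*4+1=1  i=0*2+0=0

1,0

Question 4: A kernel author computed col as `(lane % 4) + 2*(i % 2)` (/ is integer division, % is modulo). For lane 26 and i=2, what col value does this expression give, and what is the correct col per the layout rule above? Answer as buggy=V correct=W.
buggy=2 correct=4

`(lane % 4) + 2*(i % 2)`[26,2]->2
lane 26: gid=6 (26/4), tid=2 (26%4)
i=2: r=6+8=14, c=2*2+0=4
col: 2 vs 4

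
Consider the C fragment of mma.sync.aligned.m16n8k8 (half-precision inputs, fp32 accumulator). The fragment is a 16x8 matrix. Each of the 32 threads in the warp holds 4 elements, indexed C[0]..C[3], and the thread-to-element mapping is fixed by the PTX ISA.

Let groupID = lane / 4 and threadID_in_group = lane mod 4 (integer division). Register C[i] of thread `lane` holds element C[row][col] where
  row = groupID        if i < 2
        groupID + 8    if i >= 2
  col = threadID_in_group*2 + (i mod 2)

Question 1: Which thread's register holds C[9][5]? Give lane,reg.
6,3

r: 9->gid=1,r8=1  c: 5->tid=2,i&1=1
L=1*4+2=6  i=1*2+1=3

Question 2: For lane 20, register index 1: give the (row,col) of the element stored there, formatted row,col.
lane 20: grp=5 (20/4), tig=0 (20%4)
i=1: r=5+0=5, c=0*2+1=1

5,1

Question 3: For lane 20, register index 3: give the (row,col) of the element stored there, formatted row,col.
20: G=5,T=0
[3] (5+8,0*2+1) = (13,1)

13,1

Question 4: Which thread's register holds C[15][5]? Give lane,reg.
r=15⇒gr=7,Rb=1  c=5⇒th=2,odd=1
L=7*4+2=30  i=1*2+1=3

30,3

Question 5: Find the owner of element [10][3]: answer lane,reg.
9,3

r: 10->gid=2,r8=1  c: 3->tid=1,i&1=1
L=2*4+1=9  i=1*2+1=3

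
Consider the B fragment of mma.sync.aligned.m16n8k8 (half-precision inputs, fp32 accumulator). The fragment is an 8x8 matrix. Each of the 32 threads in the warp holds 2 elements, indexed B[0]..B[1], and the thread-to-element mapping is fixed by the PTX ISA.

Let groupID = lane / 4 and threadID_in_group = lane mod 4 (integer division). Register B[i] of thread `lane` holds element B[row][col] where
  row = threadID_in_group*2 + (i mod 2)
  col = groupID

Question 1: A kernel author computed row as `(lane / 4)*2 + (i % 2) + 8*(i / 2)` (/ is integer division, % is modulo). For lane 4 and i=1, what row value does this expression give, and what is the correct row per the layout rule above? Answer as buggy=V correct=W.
buggy=3 correct=1

`(lane / 4)*2 + (i % 2) + 8*(i / 2)`[4,1]→3
lane 4: G=1 (4/4), T=0 (4%4)
i=1: r=0*2+1=1, c=G=1
row: 3 vs 1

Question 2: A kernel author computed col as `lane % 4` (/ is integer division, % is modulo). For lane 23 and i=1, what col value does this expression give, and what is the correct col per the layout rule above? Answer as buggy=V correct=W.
buggy=3 correct=5

`lane % 4`[23,1]=>3
23: grp=5,tig=3
[1] (3*2+1,5) = (7,5)
col: 3 vs 5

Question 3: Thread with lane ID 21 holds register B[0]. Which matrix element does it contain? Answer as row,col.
2,5

L=21->gid=21>>2=5, tid=21&3=1
[0]->row 1·2+0=2  col gid=5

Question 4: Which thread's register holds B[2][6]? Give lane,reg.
c:6=>grp=6  r:2=>tig=1,lo=0
L=6*4+1=25  i=0=0

25,0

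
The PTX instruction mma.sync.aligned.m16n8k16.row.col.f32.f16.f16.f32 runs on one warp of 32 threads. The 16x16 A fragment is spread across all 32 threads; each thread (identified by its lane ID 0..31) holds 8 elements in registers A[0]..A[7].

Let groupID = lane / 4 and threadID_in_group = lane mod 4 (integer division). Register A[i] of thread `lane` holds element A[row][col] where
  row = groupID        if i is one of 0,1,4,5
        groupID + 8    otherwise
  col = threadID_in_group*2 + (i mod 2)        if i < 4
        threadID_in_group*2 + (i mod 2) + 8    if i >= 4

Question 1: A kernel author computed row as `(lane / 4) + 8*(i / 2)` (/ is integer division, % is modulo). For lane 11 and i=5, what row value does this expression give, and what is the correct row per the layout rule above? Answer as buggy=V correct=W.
buggy=18 correct=2

`(lane / 4) + 8*(i / 2)`[11,5]⇒18
L=11⇒gr=11>>2=2, th=11&3=3
[5]⇒row 2+0=2  col 3·2+1+8=15
row: 18 vs 2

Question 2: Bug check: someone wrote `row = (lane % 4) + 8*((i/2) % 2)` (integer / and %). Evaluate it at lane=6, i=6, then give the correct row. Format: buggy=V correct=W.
buggy=10 correct=9

`(lane % 4) + 8*((i/2) % 2)`[6,6]=>10
lane 6=>6/4=1, 6 mod 4=2
i=6  r:1+8=>9  c:2·2+0+8=>12
row: 10 vs 9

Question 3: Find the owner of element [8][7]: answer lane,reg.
r=8⇒gr=0,Rb=1  c=7⇒Cb=0,th=3,odd=1
L=0*4+3=3  i=0*4+1*2+1=3

3,3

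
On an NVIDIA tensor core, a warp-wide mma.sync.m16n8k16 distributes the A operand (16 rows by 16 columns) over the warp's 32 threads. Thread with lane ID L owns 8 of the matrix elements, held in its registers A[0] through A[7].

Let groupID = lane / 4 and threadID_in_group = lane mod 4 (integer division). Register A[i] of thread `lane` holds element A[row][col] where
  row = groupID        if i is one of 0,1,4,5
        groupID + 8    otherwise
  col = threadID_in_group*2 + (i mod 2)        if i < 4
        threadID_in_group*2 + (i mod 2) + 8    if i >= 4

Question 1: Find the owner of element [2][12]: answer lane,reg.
10,4

r=2→G=2,rhi=0  c=12→chi=1,T=2,p=0
L=2*4+2=10  i=1*4+0*2+0=4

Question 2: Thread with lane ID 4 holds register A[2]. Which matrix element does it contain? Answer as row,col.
4: grp=1,tig=0
[2] (1+8,0*2+0+0) = (9,0)

9,0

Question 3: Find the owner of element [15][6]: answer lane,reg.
31,2

r=15->g=7,rb=1  c=6->cb=0,t=3,b0=0
L=7*4+3=31  i=0*4+1*2+0=2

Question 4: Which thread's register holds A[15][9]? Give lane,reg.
28,7

r=15⇒gr=7,Rb=1  c=9⇒Cb=1,th=0,odd=1
L=7*4+0=28  i=1*4+1*2+1=7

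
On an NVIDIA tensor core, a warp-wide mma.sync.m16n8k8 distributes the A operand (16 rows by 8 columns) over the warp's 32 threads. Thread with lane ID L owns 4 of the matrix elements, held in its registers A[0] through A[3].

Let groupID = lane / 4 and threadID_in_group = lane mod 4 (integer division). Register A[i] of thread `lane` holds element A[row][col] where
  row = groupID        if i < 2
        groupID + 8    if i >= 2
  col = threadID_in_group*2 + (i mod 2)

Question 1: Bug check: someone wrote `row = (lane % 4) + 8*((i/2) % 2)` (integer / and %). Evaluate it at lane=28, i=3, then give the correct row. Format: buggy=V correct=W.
buggy=8 correct=15

`(lane % 4) + 8*((i/2) % 2)`[28,3]=>8
28: grp=7,tig=0
[3] (7+8,0*2+1) = (15,1)
row: 8 vs 15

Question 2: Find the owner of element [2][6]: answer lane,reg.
11,0

r=2⇒gr=2,Rb=0  c=6⇒th=3,odd=0
L=2*4+3=11  i=0*2+0=0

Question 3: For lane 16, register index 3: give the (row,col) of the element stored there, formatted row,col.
L=16⇒gr=16>>2=4, th=16&3=0
[3]⇒row 4+8=12  col 0·2+1=1

12,1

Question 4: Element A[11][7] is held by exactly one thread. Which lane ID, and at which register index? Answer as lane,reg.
15,3

r:11=>grp=3,rB=1  c:7=>tig=3,lo=1
L=3*4+3=15  i=1*2+1=3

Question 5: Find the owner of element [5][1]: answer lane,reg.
20,1

r=5⇒gr=5,Rb=0  c=1⇒th=0,odd=1
L=5*4+0=20  i=0*2+1=1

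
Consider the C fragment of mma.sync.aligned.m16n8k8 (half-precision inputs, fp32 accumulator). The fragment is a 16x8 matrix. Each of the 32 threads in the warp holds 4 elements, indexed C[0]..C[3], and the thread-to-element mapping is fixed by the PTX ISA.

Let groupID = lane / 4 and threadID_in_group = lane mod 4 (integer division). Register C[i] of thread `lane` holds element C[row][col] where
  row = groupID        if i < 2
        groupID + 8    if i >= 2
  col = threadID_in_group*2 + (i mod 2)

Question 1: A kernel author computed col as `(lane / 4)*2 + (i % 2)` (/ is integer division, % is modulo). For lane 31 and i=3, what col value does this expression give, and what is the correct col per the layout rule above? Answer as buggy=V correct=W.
`(lane / 4)*2 + (i % 2)`[31,3]->15
lane 31->31/4=7, 31 mod 4=3
i=3  r:7+8->15  c:2·3+1->7
col: 15 vs 7

buggy=15 correct=7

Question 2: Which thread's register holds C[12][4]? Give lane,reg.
r=12→G=4,rhi=1  c=4→T=2,p=0
L=4*4+2=18  i=1*2+0=2

18,2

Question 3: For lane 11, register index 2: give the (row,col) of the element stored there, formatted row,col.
11: G=2,T=3
[2] (2+8,3*2+0) = (10,6)

10,6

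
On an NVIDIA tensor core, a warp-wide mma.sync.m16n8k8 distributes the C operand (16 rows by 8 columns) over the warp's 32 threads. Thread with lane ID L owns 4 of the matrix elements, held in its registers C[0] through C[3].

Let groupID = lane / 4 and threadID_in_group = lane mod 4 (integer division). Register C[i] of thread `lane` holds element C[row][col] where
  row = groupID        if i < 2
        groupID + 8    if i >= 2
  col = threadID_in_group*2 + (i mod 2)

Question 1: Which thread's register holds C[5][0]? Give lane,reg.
r=5→G=5,rhi=0  c=0→T=0,p=0
L=5*4+0=20  i=0*2+0=0

20,0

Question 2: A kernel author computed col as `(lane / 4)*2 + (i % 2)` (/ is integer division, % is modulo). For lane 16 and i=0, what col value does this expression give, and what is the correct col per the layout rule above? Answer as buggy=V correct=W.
buggy=8 correct=0

`(lane / 4)*2 + (i % 2)`[16,0]->8
lane 16: gid=4 (16/4), tid=0 (16%4)
i=0: r=4+0=4, c=0*2+0=0
col: 8 vs 0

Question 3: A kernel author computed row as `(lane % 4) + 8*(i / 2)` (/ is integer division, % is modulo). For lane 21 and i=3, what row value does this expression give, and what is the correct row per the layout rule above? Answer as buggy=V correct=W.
buggy=9 correct=13

`(lane % 4) + 8*(i / 2)`[21,3]⇒9
lane 21: gr=5 (21/4), th=1 (21%4)
i=3: r=5+8=13, c=1*2+1=3
row: 9 vs 13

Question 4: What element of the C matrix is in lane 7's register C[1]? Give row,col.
L=7→G=7>>2=1, T=7&3=3
[1]→row 1+0=1  col 3·2+1=7

1,7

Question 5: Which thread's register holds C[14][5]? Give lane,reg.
26,3

r=14→G=6,rhi=1  c=5→T=2,p=1
L=6*4+2=26  i=1*2+1=3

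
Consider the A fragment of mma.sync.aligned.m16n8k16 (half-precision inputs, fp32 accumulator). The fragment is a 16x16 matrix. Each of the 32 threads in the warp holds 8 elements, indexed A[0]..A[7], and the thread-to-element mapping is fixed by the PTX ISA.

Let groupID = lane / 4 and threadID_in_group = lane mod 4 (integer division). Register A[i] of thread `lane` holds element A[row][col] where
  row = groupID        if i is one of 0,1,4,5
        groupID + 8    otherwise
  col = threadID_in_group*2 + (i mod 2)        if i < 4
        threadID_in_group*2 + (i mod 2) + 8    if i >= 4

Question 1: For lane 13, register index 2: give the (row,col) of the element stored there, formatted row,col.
11,2

L=13->gid=13>>2=3, tid=13&3=1
[2]->row 3+8=11  col 1·2+0+0=2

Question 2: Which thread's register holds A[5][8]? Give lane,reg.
20,4

r=5->g=5,rb=0  c=8->cb=1,t=0,b0=0
L=5*4+0=20  i=1*4+0*2+0=4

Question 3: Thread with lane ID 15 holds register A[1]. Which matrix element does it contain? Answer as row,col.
L=15=>grp=15>>2=3, tig=15&3=3
[1]=>row 3+0=3  col 3·2+1+0=7

3,7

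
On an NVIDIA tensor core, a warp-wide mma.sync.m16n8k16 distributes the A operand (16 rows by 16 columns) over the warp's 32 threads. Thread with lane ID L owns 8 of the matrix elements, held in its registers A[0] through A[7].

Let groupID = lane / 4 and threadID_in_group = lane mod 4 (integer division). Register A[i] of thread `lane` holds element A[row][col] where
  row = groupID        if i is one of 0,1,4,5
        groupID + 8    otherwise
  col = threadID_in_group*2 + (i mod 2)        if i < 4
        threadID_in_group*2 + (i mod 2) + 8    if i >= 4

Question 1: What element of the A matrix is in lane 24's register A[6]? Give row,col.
14,8

lane 24⇒24/4=6, 24 mod 4=0
i=6  r:6+8⇒14  c:2·0+0+8⇒8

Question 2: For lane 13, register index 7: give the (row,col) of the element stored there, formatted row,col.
11,11

13: gid=3,tid=1
[7] (3+8,1*2+1+8) = (11,11)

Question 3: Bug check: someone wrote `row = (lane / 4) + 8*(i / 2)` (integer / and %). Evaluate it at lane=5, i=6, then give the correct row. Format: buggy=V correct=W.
`(lane / 4) + 8*(i / 2)`[5,6]->25
lane 5->5/4=1, 5 mod 4=1
i=6  r:1+8->9  c:2·1+0+8->10
row: 25 vs 9

buggy=25 correct=9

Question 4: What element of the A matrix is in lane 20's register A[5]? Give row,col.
L=20->gid=20>>2=5, tid=20&3=0
[5]->row 5+0=5  col 0·2+1+8=9

5,9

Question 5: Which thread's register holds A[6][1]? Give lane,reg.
24,1

r=6→G=6,rhi=0  c=1→chi=0,T=0,p=1
L=6*4+0=24  i=0*4+0*2+1=1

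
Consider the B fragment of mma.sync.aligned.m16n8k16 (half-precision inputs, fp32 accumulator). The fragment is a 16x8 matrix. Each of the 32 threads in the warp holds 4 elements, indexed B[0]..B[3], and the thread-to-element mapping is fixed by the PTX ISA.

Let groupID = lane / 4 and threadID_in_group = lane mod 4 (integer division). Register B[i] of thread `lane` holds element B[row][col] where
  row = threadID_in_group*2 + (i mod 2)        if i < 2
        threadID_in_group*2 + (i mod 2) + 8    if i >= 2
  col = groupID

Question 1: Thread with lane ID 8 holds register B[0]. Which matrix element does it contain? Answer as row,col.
0,2

lane 8->8/4=2, 8 mod 4=0
i=0  r:2·0+0+0->0  c:2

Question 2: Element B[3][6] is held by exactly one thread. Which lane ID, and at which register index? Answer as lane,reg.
25,1

c=6→G=6  r=3→rhi=0,T=1,p=1
L=6*4+1=25  i=0*2+1=1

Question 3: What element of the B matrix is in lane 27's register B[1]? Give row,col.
7,6

L=27->g=27>>2=6, t=27&3=3
[1]->row 3·2+1+0=7  col g=6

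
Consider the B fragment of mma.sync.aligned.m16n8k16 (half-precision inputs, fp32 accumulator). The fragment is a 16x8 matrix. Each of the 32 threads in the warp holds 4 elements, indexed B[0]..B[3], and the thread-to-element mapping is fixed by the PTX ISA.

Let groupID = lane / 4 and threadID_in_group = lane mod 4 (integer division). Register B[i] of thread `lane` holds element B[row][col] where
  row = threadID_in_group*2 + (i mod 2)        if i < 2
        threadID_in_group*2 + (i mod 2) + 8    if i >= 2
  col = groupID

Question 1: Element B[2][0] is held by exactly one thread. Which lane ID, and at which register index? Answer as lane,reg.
1,0

c:0=>grp=0  r:2=>rB=0,tig=1,lo=0
L=0*4+1=1  i=0*2+0=0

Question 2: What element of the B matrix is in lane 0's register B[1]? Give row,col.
1,0

0: grp=0,tig=0
[1] (0*2+1+0,0) = (1,0)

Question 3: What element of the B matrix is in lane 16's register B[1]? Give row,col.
1,4

16: grp=4,tig=0
[1] (0*2+1+0,4) = (1,4)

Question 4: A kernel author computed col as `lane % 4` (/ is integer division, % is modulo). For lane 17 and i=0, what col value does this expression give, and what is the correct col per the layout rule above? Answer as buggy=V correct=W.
buggy=1 correct=4

`lane % 4`[17,0]→1
17: G=4,T=1
[0] (1*2+0+0,4) = (2,4)
col: 1 vs 4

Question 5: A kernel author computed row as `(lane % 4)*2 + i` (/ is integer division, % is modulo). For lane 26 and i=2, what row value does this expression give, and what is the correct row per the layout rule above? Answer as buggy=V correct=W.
buggy=6 correct=12

`(lane % 4)*2 + i`[26,2]->6
lane 26: gid=6 (26/4), tid=2 (26%4)
i=2: r=2*2+0+8=12, c=gid=6
row: 6 vs 12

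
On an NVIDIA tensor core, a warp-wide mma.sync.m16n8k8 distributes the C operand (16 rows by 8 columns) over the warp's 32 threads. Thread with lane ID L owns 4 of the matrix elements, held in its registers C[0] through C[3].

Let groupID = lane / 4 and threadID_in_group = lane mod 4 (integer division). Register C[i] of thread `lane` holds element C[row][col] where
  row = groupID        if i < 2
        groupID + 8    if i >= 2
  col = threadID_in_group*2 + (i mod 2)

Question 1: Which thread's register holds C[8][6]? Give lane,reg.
r=8→G=0,rhi=1  c=6→T=3,p=0
L=0*4+3=3  i=1*2+0=2

3,2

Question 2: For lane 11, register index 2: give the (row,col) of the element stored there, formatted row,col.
10,6

lane 11=>11/4=2, 11 mod 4=3
i=2  r:2+8=>10  c:2·3+0=>6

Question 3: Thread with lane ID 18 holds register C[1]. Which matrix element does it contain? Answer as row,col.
4,5

lane 18: G=4 (18/4), T=2 (18%4)
i=1: r=4+0=4, c=2*2+1=5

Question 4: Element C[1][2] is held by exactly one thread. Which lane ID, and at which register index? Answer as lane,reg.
5,0

r:1=>grp=1,rB=0  c:2=>tig=1,lo=0
L=1*4+1=5  i=0*2+0=0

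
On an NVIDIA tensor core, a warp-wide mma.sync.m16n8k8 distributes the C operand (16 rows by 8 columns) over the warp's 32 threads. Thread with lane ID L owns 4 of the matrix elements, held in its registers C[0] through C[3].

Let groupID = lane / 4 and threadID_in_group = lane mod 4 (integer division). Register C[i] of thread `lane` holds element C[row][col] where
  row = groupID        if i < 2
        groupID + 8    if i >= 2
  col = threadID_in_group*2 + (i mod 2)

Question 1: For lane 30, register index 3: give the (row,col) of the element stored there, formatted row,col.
L=30→G=30>>2=7, T=30&3=2
[3]→row 7+8=15  col 2·2+1=5

15,5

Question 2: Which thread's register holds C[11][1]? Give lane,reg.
r:11=>grp=3,rB=1  c:1=>tig=0,lo=1
L=3*4+0=12  i=1*2+1=3

12,3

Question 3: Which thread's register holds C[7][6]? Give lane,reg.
r=7→G=7,rhi=0  c=6→T=3,p=0
L=7*4+3=31  i=0*2+0=0

31,0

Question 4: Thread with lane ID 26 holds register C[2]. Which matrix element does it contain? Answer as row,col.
14,4

lane 26: gr=6 (26/4), th=2 (26%4)
i=2: r=6+8=14, c=2*2+0=4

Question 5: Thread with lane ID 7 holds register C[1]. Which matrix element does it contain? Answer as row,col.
1,7

lane 7: G=1 (7/4), T=3 (7%4)
i=1: r=1+0=1, c=3*2+1=7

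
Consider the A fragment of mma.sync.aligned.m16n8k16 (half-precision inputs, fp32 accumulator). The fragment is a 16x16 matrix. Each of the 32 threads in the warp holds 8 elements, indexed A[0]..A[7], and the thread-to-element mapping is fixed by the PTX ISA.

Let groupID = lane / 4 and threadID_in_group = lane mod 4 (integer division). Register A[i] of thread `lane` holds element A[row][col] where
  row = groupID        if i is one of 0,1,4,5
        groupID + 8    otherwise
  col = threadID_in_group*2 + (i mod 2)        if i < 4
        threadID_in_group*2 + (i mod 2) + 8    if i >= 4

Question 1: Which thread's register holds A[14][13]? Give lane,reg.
r: 14->gid=6,r8=1  c: 13->c8=1,tid=2,i&1=1
L=6*4+2=26  i=1*4+1*2+1=7

26,7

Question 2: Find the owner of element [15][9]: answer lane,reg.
28,7

r: 15->gid=7,r8=1  c: 9->c8=1,tid=0,i&1=1
L=7*4+0=28  i=1*4+1*2+1=7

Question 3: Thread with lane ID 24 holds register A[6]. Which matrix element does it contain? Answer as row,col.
14,8

24: G=6,T=0
[6] (6+8,0*2+0+8) = (14,8)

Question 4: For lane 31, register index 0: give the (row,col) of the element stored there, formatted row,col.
7,6

lane 31: G=7 (31/4), T=3 (31%4)
i=0: r=7+0=7, c=3*2+0+0=6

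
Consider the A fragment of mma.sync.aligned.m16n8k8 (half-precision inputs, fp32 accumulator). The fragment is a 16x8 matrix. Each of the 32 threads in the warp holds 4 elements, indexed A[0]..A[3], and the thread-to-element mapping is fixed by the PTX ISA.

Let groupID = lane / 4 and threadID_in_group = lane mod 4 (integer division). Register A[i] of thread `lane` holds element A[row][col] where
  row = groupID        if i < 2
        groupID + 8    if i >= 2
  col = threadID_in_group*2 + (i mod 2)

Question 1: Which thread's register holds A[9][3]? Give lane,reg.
5,3

r: 9->gid=1,r8=1  c: 3->tid=1,i&1=1
L=1*4+1=5  i=1*2+1=3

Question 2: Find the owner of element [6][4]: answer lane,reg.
26,0

r=6→G=6,rhi=0  c=4→T=2,p=0
L=6*4+2=26  i=0*2+0=0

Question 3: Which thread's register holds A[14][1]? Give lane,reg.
24,3

r: 14->gid=6,r8=1  c: 1->tid=0,i&1=1
L=6*4+0=24  i=1*2+1=3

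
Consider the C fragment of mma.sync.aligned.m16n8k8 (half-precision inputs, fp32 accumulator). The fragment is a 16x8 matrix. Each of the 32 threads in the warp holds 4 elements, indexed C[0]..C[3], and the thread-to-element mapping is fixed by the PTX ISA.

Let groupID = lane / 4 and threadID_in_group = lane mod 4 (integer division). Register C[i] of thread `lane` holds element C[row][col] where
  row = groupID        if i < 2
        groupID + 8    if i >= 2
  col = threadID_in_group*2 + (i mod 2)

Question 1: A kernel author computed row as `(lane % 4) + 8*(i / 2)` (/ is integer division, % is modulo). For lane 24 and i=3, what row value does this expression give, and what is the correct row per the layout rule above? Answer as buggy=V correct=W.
`(lane % 4) + 8*(i / 2)`[24,3]=>8
24: grp=6,tig=0
[3] (6+8,0*2+1) = (14,1)
row: 8 vs 14

buggy=8 correct=14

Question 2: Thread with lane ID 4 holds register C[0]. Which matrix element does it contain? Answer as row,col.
L=4->gid=4>>2=1, tid=4&3=0
[0]->row 1+0=1  col 0·2+0=0

1,0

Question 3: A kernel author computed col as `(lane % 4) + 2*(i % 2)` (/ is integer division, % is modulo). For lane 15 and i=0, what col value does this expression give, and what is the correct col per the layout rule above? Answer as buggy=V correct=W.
`(lane % 4) + 2*(i % 2)`[15,0]->3
lane 15: gid=3 (15/4), tid=3 (15%4)
i=0: r=3+0=3, c=3*2+0=6
col: 3 vs 6

buggy=3 correct=6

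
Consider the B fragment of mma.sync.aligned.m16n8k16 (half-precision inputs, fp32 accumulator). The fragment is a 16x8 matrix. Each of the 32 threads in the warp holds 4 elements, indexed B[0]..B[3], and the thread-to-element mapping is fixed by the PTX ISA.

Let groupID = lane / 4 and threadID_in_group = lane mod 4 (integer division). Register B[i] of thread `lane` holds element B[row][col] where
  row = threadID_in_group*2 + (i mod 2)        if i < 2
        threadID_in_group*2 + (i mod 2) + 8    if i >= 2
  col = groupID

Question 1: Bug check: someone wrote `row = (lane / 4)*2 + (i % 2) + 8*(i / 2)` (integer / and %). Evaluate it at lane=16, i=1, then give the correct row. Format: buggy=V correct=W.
`(lane / 4)*2 + (i % 2) + 8*(i / 2)`[16,1]=>9
16: grp=4,tig=0
[1] (0*2+1+0,4) = (1,4)
row: 9 vs 1

buggy=9 correct=1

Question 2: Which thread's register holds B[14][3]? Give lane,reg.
15,2

c: 3->gid=3  r: 14->r8=1,tid=3,i&1=0
L=3*4+3=15  i=1*2+0=2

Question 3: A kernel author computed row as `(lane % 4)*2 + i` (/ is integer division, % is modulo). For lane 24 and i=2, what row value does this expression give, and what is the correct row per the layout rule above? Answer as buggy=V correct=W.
buggy=2 correct=8

`(lane % 4)*2 + i`[24,2]->2
lane 24->24/4=6, 24 mod 4=0
i=2  r:2·0+0+8->8  c:6
row: 2 vs 8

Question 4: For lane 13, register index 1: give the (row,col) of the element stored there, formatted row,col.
3,3

lane 13→13/4=3, 13 mod 4=1
i=1  r:2·1+1+0→3  c:3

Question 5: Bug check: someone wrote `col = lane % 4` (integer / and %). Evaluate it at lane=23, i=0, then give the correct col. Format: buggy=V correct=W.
`lane % 4`[23,0]→3
lane 23: G=5 (23/4), T=3 (23%4)
i=0: r=3*2+0+0=6, c=G=5
col: 3 vs 5

buggy=3 correct=5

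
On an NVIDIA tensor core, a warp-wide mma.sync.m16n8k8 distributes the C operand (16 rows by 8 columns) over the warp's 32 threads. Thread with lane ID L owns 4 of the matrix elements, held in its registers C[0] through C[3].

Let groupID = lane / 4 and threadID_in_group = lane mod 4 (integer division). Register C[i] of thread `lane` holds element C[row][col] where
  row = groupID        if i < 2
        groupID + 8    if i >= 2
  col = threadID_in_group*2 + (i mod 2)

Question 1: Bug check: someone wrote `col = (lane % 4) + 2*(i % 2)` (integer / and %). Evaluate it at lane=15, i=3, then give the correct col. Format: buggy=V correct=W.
`(lane % 4) + 2*(i % 2)`[15,3]->5
15: g=3,t=3
[3] (3+8,3*2+1) = (11,7)
col: 5 vs 7

buggy=5 correct=7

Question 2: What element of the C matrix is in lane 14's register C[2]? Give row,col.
11,4

lane 14=>14/4=3, 14 mod 4=2
i=2  r:3+8=>11  c:2·2+0=>4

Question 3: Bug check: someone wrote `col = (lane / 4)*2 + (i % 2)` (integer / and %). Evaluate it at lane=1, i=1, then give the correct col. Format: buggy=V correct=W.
`(lane / 4)*2 + (i % 2)`[1,1]->1
lane 1->1/4=0, 1 mod 4=1
i=1  r:0+0->0  c:2·1+1->3
col: 1 vs 3

buggy=1 correct=3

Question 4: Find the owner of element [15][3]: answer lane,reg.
29,3

r:15=>grp=7,rB=1  c:3=>tig=1,lo=1
L=7*4+1=29  i=1*2+1=3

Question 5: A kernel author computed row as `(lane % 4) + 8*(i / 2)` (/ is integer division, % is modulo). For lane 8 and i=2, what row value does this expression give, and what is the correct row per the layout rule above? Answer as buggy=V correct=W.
buggy=8 correct=10

`(lane % 4) + 8*(i / 2)`[8,2]→8
lane 8: G=2 (8/4), T=0 (8%4)
i=2: r=2+8=10, c=0*2+0=0
row: 8 vs 10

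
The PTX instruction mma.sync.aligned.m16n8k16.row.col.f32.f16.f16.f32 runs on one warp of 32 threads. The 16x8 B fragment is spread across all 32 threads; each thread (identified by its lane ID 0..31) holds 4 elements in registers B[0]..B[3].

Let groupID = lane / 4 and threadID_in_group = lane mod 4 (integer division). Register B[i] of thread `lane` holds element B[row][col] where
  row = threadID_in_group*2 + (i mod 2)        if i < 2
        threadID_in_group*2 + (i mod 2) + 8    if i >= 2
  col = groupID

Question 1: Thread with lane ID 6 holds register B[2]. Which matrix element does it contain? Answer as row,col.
lane 6->6/4=1, 6 mod 4=2
i=2  r:2·2+0+8->12  c:1

12,1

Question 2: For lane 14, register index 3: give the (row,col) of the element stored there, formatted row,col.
13,3

L=14->g=14>>2=3, t=14&3=2
[3]->row 2·2+1+8=13  col g=3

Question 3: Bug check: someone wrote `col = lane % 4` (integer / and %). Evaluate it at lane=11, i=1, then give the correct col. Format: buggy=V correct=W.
buggy=3 correct=2

`lane % 4`[11,1]=>3
lane 11: grp=2 (11/4), tig=3 (11%4)
i=1: r=3*2+1+0=7, c=grp=2
col: 3 vs 2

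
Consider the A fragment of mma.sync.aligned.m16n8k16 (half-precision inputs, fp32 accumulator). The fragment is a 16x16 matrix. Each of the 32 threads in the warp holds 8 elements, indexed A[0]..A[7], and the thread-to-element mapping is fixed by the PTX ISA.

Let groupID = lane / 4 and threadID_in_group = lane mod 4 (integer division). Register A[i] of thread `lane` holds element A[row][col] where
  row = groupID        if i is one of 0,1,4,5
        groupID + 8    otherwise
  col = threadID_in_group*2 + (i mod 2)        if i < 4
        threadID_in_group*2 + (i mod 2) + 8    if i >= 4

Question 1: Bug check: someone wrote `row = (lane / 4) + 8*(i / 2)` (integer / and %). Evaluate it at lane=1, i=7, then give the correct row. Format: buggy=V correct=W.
buggy=24 correct=8

`(lane / 4) + 8*(i / 2)`[1,7]⇒24
L=1⇒gr=1>>2=0, th=1&3=1
[7]⇒row 0+8=8  col 1·2+1+8=11
row: 24 vs 8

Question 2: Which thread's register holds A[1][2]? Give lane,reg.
5,0

r:1=>grp=1,rB=0  c:2=>cB=0,tig=1,lo=0
L=1*4+1=5  i=0*4+0*2+0=0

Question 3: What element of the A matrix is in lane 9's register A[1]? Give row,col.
2,3

lane 9->9/4=2, 9 mod 4=1
i=1  r:2+0->2  c:2·1+1+0->3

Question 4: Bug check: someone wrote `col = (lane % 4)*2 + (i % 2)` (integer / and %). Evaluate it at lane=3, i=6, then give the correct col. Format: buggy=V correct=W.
`(lane % 4)*2 + (i % 2)`[3,6]⇒6
lane 3⇒3/4=0, 3 mod 4=3
i=6  r:0+8⇒8  c:2·3+0+8⇒14
col: 6 vs 14

buggy=6 correct=14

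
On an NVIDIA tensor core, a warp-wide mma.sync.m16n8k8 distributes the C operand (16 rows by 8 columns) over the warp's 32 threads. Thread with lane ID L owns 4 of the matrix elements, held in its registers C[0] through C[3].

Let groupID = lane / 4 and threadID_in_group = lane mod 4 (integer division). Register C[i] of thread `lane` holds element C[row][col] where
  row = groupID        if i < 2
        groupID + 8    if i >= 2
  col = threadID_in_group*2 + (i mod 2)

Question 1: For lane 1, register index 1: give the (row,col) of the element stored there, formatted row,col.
0,3

L=1=>grp=1>>2=0, tig=1&3=1
[1]=>row 0+0=0  col 1·2+1=3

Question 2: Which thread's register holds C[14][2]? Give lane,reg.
25,2

r=14→G=6,rhi=1  c=2→T=1,p=0
L=6*4+1=25  i=1*2+0=2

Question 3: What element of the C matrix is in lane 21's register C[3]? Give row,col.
13,3

L=21⇒gr=21>>2=5, th=21&3=1
[3]⇒row 5+8=13  col 1·2+1=3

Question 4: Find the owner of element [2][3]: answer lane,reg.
9,1

r: 2->gid=2,r8=0  c: 3->tid=1,i&1=1
L=2*4+1=9  i=0*2+1=1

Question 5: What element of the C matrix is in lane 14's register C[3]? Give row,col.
11,5

14: g=3,t=2
[3] (3+8,2*2+1) = (11,5)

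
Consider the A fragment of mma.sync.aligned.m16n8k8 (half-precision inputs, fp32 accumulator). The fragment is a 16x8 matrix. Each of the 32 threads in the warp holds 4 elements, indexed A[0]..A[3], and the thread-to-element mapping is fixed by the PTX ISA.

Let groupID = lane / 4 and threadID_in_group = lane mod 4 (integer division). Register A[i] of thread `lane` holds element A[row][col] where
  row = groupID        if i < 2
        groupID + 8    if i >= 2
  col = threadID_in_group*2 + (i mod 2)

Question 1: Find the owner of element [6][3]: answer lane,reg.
25,1

r=6⇒gr=6,Rb=0  c=3⇒th=1,odd=1
L=6*4+1=25  i=0*2+1=1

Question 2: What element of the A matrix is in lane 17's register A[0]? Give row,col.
lane 17->17/4=4, 17 mod 4=1
i=0  r:4+0->4  c:2·1+0->2

4,2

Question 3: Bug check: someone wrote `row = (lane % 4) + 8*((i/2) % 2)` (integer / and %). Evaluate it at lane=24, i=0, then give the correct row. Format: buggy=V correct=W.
buggy=0 correct=6

`(lane % 4) + 8*((i/2) % 2)`[24,0]→0
lane 24→24/4=6, 24 mod 4=0
i=0  r:6+0→6  c:2·0+0→0
row: 0 vs 6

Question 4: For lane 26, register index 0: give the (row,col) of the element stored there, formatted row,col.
lane 26: gid=6 (26/4), tid=2 (26%4)
i=0: r=6+0=6, c=2*2+0=4

6,4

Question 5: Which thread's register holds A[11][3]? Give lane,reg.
13,3

r=11→G=3,rhi=1  c=3→T=1,p=1
L=3*4+1=13  i=1*2+1=3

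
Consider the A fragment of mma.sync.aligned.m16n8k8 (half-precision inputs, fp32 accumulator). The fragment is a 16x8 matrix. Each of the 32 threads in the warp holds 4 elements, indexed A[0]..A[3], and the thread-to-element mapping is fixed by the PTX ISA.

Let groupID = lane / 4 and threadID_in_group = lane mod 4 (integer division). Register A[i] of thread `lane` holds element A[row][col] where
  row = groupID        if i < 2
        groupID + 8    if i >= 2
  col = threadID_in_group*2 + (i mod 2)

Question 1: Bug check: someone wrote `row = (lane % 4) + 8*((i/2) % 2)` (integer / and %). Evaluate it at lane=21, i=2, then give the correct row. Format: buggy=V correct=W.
buggy=9 correct=13

`(lane % 4) + 8*((i/2) % 2)`[21,2]->9
lane 21: g=5 (21/4), t=1 (21%4)
i=2: r=5+8=13, c=1*2+0=2
row: 9 vs 13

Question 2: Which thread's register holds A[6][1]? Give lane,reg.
24,1

r=6⇒gr=6,Rb=0  c=1⇒th=0,odd=1
L=6*4+0=24  i=0*2+1=1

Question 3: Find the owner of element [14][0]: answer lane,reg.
r=14⇒gr=6,Rb=1  c=0⇒th=0,odd=0
L=6*4+0=24  i=1*2+0=2

24,2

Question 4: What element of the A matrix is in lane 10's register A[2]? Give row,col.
L=10⇒gr=10>>2=2, th=10&3=2
[2]⇒row 2+8=10  col 2·2+0=4

10,4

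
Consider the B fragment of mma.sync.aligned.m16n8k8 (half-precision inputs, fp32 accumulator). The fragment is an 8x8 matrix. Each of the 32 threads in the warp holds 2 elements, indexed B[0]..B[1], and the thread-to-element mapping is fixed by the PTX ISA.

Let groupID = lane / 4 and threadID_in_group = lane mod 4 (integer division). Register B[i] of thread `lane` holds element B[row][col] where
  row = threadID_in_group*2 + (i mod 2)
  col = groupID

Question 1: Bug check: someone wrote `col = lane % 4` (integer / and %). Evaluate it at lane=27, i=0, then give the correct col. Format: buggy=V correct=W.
buggy=3 correct=6

`lane % 4`[27,0]⇒3
lane 27: gr=6 (27/4), th=3 (27%4)
i=0: r=3*2+0=6, c=gr=6
col: 3 vs 6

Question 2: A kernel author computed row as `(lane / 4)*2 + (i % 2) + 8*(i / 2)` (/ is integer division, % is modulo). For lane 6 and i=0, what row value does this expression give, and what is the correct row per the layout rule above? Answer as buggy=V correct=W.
buggy=2 correct=4

`(lane / 4)*2 + (i % 2) + 8*(i / 2)`[6,0]->2
6: g=1,t=2
[0] (2*2+0,1) = (4,1)
row: 2 vs 4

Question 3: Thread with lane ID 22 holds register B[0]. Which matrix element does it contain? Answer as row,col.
4,5

lane 22→22/4=5, 22 mod 4=2
i=0  r:2·2+0→4  c:5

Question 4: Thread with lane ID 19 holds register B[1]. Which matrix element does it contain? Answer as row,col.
7,4

19: gr=4,th=3
[1] (3*2+1,4) = (7,4)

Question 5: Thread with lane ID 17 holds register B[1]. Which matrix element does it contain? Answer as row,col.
lane 17: gr=4 (17/4), th=1 (17%4)
i=1: r=1*2+1=3, c=gr=4

3,4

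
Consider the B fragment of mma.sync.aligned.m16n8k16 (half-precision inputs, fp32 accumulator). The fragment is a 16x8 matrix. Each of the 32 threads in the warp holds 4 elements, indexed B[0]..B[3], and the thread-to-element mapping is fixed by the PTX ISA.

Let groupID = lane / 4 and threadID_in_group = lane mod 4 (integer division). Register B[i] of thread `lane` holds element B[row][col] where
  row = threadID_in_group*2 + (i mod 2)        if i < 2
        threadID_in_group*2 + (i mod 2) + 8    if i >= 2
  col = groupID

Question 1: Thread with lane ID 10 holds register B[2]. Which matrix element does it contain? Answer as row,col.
lane 10⇒10/4=2, 10 mod 4=2
i=2  r:2·2+0+8⇒12  c:2

12,2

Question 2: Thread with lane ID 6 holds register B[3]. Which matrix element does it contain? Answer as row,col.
13,1

lane 6→6/4=1, 6 mod 4=2
i=3  r:2·2+1+8→13  c:1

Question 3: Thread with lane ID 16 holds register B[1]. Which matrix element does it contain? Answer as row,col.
1,4

lane 16: g=4 (16/4), t=0 (16%4)
i=1: r=0*2+1+0=1, c=g=4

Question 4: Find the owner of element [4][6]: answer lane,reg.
26,0

c=6⇒gr=6  r=4⇒Rb=0,th=2,odd=0
L=6*4+2=26  i=0*2+0=0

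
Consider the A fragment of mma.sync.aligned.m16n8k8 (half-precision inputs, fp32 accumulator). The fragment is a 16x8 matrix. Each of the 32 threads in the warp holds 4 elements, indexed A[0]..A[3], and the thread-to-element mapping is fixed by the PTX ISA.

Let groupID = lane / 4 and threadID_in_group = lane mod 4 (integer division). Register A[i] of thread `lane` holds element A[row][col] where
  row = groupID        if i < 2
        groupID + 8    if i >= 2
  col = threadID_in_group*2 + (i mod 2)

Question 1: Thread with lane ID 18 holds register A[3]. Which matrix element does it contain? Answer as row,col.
lane 18⇒18/4=4, 18 mod 4=2
i=3  r:4+8⇒12  c:2·2+1⇒5

12,5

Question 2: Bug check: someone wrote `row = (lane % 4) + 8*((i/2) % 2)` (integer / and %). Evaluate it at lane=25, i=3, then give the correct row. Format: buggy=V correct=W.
`(lane % 4) + 8*((i/2) % 2)`[25,3]=>9
25: grp=6,tig=1
[3] (6+8,1*2+1) = (14,3)
row: 9 vs 14

buggy=9 correct=14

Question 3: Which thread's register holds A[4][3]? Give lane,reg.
17,1

r=4→G=4,rhi=0  c=3→T=1,p=1
L=4*4+1=17  i=0*2+1=1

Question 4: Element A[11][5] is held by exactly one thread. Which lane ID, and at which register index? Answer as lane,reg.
14,3

r=11⇒gr=3,Rb=1  c=5⇒th=2,odd=1
L=3*4+2=14  i=1*2+1=3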